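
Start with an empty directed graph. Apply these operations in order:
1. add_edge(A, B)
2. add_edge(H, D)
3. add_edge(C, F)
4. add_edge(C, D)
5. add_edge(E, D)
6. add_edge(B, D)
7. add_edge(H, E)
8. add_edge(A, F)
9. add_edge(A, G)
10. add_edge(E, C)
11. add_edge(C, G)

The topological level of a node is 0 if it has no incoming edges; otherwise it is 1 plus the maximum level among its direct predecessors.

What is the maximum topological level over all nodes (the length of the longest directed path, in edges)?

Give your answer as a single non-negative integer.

Answer: 3

Derivation:
Op 1: add_edge(A, B). Edges now: 1
Op 2: add_edge(H, D). Edges now: 2
Op 3: add_edge(C, F). Edges now: 3
Op 4: add_edge(C, D). Edges now: 4
Op 5: add_edge(E, D). Edges now: 5
Op 6: add_edge(B, D). Edges now: 6
Op 7: add_edge(H, E). Edges now: 7
Op 8: add_edge(A, F). Edges now: 8
Op 9: add_edge(A, G). Edges now: 9
Op 10: add_edge(E, C). Edges now: 10
Op 11: add_edge(C, G). Edges now: 11
Compute levels (Kahn BFS):
  sources (in-degree 0): A, H
  process A: level=0
    A->B: in-degree(B)=0, level(B)=1, enqueue
    A->F: in-degree(F)=1, level(F)>=1
    A->G: in-degree(G)=1, level(G)>=1
  process H: level=0
    H->D: in-degree(D)=3, level(D)>=1
    H->E: in-degree(E)=0, level(E)=1, enqueue
  process B: level=1
    B->D: in-degree(D)=2, level(D)>=2
  process E: level=1
    E->C: in-degree(C)=0, level(C)=2, enqueue
    E->D: in-degree(D)=1, level(D)>=2
  process C: level=2
    C->D: in-degree(D)=0, level(D)=3, enqueue
    C->F: in-degree(F)=0, level(F)=3, enqueue
    C->G: in-degree(G)=0, level(G)=3, enqueue
  process D: level=3
  process F: level=3
  process G: level=3
All levels: A:0, B:1, C:2, D:3, E:1, F:3, G:3, H:0
max level = 3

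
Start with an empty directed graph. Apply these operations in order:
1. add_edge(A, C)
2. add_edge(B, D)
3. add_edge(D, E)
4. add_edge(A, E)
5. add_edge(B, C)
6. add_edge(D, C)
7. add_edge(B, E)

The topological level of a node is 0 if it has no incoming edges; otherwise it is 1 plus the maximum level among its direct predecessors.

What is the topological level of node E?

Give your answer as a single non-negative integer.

Op 1: add_edge(A, C). Edges now: 1
Op 2: add_edge(B, D). Edges now: 2
Op 3: add_edge(D, E). Edges now: 3
Op 4: add_edge(A, E). Edges now: 4
Op 5: add_edge(B, C). Edges now: 5
Op 6: add_edge(D, C). Edges now: 6
Op 7: add_edge(B, E). Edges now: 7
Compute levels (Kahn BFS):
  sources (in-degree 0): A, B
  process A: level=0
    A->C: in-degree(C)=2, level(C)>=1
    A->E: in-degree(E)=2, level(E)>=1
  process B: level=0
    B->C: in-degree(C)=1, level(C)>=1
    B->D: in-degree(D)=0, level(D)=1, enqueue
    B->E: in-degree(E)=1, level(E)>=1
  process D: level=1
    D->C: in-degree(C)=0, level(C)=2, enqueue
    D->E: in-degree(E)=0, level(E)=2, enqueue
  process C: level=2
  process E: level=2
All levels: A:0, B:0, C:2, D:1, E:2
level(E) = 2

Answer: 2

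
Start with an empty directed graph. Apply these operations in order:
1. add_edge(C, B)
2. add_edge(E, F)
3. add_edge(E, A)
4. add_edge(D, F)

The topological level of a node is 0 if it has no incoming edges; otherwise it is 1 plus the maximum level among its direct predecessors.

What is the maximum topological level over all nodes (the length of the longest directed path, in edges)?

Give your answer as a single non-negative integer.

Op 1: add_edge(C, B). Edges now: 1
Op 2: add_edge(E, F). Edges now: 2
Op 3: add_edge(E, A). Edges now: 3
Op 4: add_edge(D, F). Edges now: 4
Compute levels (Kahn BFS):
  sources (in-degree 0): C, D, E
  process C: level=0
    C->B: in-degree(B)=0, level(B)=1, enqueue
  process D: level=0
    D->F: in-degree(F)=1, level(F)>=1
  process E: level=0
    E->A: in-degree(A)=0, level(A)=1, enqueue
    E->F: in-degree(F)=0, level(F)=1, enqueue
  process B: level=1
  process A: level=1
  process F: level=1
All levels: A:1, B:1, C:0, D:0, E:0, F:1
max level = 1

Answer: 1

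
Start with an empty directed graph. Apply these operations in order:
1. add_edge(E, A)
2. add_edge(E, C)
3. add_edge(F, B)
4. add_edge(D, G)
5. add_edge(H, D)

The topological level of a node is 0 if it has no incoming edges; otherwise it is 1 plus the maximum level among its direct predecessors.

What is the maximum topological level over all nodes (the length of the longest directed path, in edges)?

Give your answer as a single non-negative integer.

Answer: 2

Derivation:
Op 1: add_edge(E, A). Edges now: 1
Op 2: add_edge(E, C). Edges now: 2
Op 3: add_edge(F, B). Edges now: 3
Op 4: add_edge(D, G). Edges now: 4
Op 5: add_edge(H, D). Edges now: 5
Compute levels (Kahn BFS):
  sources (in-degree 0): E, F, H
  process E: level=0
    E->A: in-degree(A)=0, level(A)=1, enqueue
    E->C: in-degree(C)=0, level(C)=1, enqueue
  process F: level=0
    F->B: in-degree(B)=0, level(B)=1, enqueue
  process H: level=0
    H->D: in-degree(D)=0, level(D)=1, enqueue
  process A: level=1
  process C: level=1
  process B: level=1
  process D: level=1
    D->G: in-degree(G)=0, level(G)=2, enqueue
  process G: level=2
All levels: A:1, B:1, C:1, D:1, E:0, F:0, G:2, H:0
max level = 2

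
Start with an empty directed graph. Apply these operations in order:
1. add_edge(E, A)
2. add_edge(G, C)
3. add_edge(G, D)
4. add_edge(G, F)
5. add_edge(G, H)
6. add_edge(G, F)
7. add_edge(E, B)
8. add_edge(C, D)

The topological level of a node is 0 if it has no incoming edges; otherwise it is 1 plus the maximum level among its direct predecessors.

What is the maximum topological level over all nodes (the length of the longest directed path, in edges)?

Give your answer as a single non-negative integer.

Op 1: add_edge(E, A). Edges now: 1
Op 2: add_edge(G, C). Edges now: 2
Op 3: add_edge(G, D). Edges now: 3
Op 4: add_edge(G, F). Edges now: 4
Op 5: add_edge(G, H). Edges now: 5
Op 6: add_edge(G, F) (duplicate, no change). Edges now: 5
Op 7: add_edge(E, B). Edges now: 6
Op 8: add_edge(C, D). Edges now: 7
Compute levels (Kahn BFS):
  sources (in-degree 0): E, G
  process E: level=0
    E->A: in-degree(A)=0, level(A)=1, enqueue
    E->B: in-degree(B)=0, level(B)=1, enqueue
  process G: level=0
    G->C: in-degree(C)=0, level(C)=1, enqueue
    G->D: in-degree(D)=1, level(D)>=1
    G->F: in-degree(F)=0, level(F)=1, enqueue
    G->H: in-degree(H)=0, level(H)=1, enqueue
  process A: level=1
  process B: level=1
  process C: level=1
    C->D: in-degree(D)=0, level(D)=2, enqueue
  process F: level=1
  process H: level=1
  process D: level=2
All levels: A:1, B:1, C:1, D:2, E:0, F:1, G:0, H:1
max level = 2

Answer: 2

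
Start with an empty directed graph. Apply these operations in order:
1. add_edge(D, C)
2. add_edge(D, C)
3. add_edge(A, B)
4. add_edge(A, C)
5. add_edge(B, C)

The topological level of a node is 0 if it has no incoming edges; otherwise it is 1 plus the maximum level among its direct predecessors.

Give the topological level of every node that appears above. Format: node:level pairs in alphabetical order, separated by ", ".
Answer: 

Op 1: add_edge(D, C). Edges now: 1
Op 2: add_edge(D, C) (duplicate, no change). Edges now: 1
Op 3: add_edge(A, B). Edges now: 2
Op 4: add_edge(A, C). Edges now: 3
Op 5: add_edge(B, C). Edges now: 4
Compute levels (Kahn BFS):
  sources (in-degree 0): A, D
  process A: level=0
    A->B: in-degree(B)=0, level(B)=1, enqueue
    A->C: in-degree(C)=2, level(C)>=1
  process D: level=0
    D->C: in-degree(C)=1, level(C)>=1
  process B: level=1
    B->C: in-degree(C)=0, level(C)=2, enqueue
  process C: level=2
All levels: A:0, B:1, C:2, D:0

Answer: A:0, B:1, C:2, D:0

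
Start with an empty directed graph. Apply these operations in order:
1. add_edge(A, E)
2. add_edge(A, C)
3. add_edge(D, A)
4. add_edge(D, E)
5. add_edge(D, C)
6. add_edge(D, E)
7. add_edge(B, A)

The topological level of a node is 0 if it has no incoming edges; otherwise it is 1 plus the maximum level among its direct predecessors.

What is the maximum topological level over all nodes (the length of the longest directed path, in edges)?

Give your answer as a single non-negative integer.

Op 1: add_edge(A, E). Edges now: 1
Op 2: add_edge(A, C). Edges now: 2
Op 3: add_edge(D, A). Edges now: 3
Op 4: add_edge(D, E). Edges now: 4
Op 5: add_edge(D, C). Edges now: 5
Op 6: add_edge(D, E) (duplicate, no change). Edges now: 5
Op 7: add_edge(B, A). Edges now: 6
Compute levels (Kahn BFS):
  sources (in-degree 0): B, D
  process B: level=0
    B->A: in-degree(A)=1, level(A)>=1
  process D: level=0
    D->A: in-degree(A)=0, level(A)=1, enqueue
    D->C: in-degree(C)=1, level(C)>=1
    D->E: in-degree(E)=1, level(E)>=1
  process A: level=1
    A->C: in-degree(C)=0, level(C)=2, enqueue
    A->E: in-degree(E)=0, level(E)=2, enqueue
  process C: level=2
  process E: level=2
All levels: A:1, B:0, C:2, D:0, E:2
max level = 2

Answer: 2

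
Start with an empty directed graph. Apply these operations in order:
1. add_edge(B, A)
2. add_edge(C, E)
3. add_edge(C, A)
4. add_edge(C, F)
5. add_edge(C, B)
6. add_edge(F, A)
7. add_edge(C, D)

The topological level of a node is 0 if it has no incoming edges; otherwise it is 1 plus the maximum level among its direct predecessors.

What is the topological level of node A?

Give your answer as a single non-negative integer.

Op 1: add_edge(B, A). Edges now: 1
Op 2: add_edge(C, E). Edges now: 2
Op 3: add_edge(C, A). Edges now: 3
Op 4: add_edge(C, F). Edges now: 4
Op 5: add_edge(C, B). Edges now: 5
Op 6: add_edge(F, A). Edges now: 6
Op 7: add_edge(C, D). Edges now: 7
Compute levels (Kahn BFS):
  sources (in-degree 0): C
  process C: level=0
    C->A: in-degree(A)=2, level(A)>=1
    C->B: in-degree(B)=0, level(B)=1, enqueue
    C->D: in-degree(D)=0, level(D)=1, enqueue
    C->E: in-degree(E)=0, level(E)=1, enqueue
    C->F: in-degree(F)=0, level(F)=1, enqueue
  process B: level=1
    B->A: in-degree(A)=1, level(A)>=2
  process D: level=1
  process E: level=1
  process F: level=1
    F->A: in-degree(A)=0, level(A)=2, enqueue
  process A: level=2
All levels: A:2, B:1, C:0, D:1, E:1, F:1
level(A) = 2

Answer: 2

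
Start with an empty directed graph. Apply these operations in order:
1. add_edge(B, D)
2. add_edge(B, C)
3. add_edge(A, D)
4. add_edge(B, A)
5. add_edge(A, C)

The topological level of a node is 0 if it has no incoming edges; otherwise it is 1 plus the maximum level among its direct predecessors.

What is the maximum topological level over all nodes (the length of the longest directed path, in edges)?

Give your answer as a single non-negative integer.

Answer: 2

Derivation:
Op 1: add_edge(B, D). Edges now: 1
Op 2: add_edge(B, C). Edges now: 2
Op 3: add_edge(A, D). Edges now: 3
Op 4: add_edge(B, A). Edges now: 4
Op 5: add_edge(A, C). Edges now: 5
Compute levels (Kahn BFS):
  sources (in-degree 0): B
  process B: level=0
    B->A: in-degree(A)=0, level(A)=1, enqueue
    B->C: in-degree(C)=1, level(C)>=1
    B->D: in-degree(D)=1, level(D)>=1
  process A: level=1
    A->C: in-degree(C)=0, level(C)=2, enqueue
    A->D: in-degree(D)=0, level(D)=2, enqueue
  process C: level=2
  process D: level=2
All levels: A:1, B:0, C:2, D:2
max level = 2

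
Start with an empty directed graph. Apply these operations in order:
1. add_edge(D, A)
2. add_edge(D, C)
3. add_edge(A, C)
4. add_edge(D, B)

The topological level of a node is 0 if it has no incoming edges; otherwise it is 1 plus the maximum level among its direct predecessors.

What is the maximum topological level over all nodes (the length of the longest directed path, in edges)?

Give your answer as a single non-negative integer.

Op 1: add_edge(D, A). Edges now: 1
Op 2: add_edge(D, C). Edges now: 2
Op 3: add_edge(A, C). Edges now: 3
Op 4: add_edge(D, B). Edges now: 4
Compute levels (Kahn BFS):
  sources (in-degree 0): D
  process D: level=0
    D->A: in-degree(A)=0, level(A)=1, enqueue
    D->B: in-degree(B)=0, level(B)=1, enqueue
    D->C: in-degree(C)=1, level(C)>=1
  process A: level=1
    A->C: in-degree(C)=0, level(C)=2, enqueue
  process B: level=1
  process C: level=2
All levels: A:1, B:1, C:2, D:0
max level = 2

Answer: 2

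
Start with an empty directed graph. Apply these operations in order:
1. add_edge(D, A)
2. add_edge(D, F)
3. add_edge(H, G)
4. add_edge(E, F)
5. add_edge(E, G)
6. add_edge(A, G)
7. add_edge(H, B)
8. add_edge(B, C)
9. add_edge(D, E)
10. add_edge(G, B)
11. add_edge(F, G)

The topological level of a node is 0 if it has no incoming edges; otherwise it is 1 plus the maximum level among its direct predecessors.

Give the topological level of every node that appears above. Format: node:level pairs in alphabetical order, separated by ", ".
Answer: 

Op 1: add_edge(D, A). Edges now: 1
Op 2: add_edge(D, F). Edges now: 2
Op 3: add_edge(H, G). Edges now: 3
Op 4: add_edge(E, F). Edges now: 4
Op 5: add_edge(E, G). Edges now: 5
Op 6: add_edge(A, G). Edges now: 6
Op 7: add_edge(H, B). Edges now: 7
Op 8: add_edge(B, C). Edges now: 8
Op 9: add_edge(D, E). Edges now: 9
Op 10: add_edge(G, B). Edges now: 10
Op 11: add_edge(F, G). Edges now: 11
Compute levels (Kahn BFS):
  sources (in-degree 0): D, H
  process D: level=0
    D->A: in-degree(A)=0, level(A)=1, enqueue
    D->E: in-degree(E)=0, level(E)=1, enqueue
    D->F: in-degree(F)=1, level(F)>=1
  process H: level=0
    H->B: in-degree(B)=1, level(B)>=1
    H->G: in-degree(G)=3, level(G)>=1
  process A: level=1
    A->G: in-degree(G)=2, level(G)>=2
  process E: level=1
    E->F: in-degree(F)=0, level(F)=2, enqueue
    E->G: in-degree(G)=1, level(G)>=2
  process F: level=2
    F->G: in-degree(G)=0, level(G)=3, enqueue
  process G: level=3
    G->B: in-degree(B)=0, level(B)=4, enqueue
  process B: level=4
    B->C: in-degree(C)=0, level(C)=5, enqueue
  process C: level=5
All levels: A:1, B:4, C:5, D:0, E:1, F:2, G:3, H:0

Answer: A:1, B:4, C:5, D:0, E:1, F:2, G:3, H:0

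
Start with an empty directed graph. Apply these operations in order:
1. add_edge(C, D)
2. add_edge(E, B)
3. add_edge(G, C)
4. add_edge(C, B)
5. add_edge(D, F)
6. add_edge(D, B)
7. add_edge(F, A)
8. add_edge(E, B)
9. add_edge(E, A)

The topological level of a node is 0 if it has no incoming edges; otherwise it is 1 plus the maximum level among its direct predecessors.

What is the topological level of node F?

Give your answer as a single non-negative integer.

Answer: 3

Derivation:
Op 1: add_edge(C, D). Edges now: 1
Op 2: add_edge(E, B). Edges now: 2
Op 3: add_edge(G, C). Edges now: 3
Op 4: add_edge(C, B). Edges now: 4
Op 5: add_edge(D, F). Edges now: 5
Op 6: add_edge(D, B). Edges now: 6
Op 7: add_edge(F, A). Edges now: 7
Op 8: add_edge(E, B) (duplicate, no change). Edges now: 7
Op 9: add_edge(E, A). Edges now: 8
Compute levels (Kahn BFS):
  sources (in-degree 0): E, G
  process E: level=0
    E->A: in-degree(A)=1, level(A)>=1
    E->B: in-degree(B)=2, level(B)>=1
  process G: level=0
    G->C: in-degree(C)=0, level(C)=1, enqueue
  process C: level=1
    C->B: in-degree(B)=1, level(B)>=2
    C->D: in-degree(D)=0, level(D)=2, enqueue
  process D: level=2
    D->B: in-degree(B)=0, level(B)=3, enqueue
    D->F: in-degree(F)=0, level(F)=3, enqueue
  process B: level=3
  process F: level=3
    F->A: in-degree(A)=0, level(A)=4, enqueue
  process A: level=4
All levels: A:4, B:3, C:1, D:2, E:0, F:3, G:0
level(F) = 3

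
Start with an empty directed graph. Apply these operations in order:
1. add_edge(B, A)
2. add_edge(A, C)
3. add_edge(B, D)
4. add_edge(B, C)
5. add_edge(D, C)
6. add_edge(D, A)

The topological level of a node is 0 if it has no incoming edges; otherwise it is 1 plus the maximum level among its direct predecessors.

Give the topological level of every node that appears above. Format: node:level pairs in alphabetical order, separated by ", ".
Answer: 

Op 1: add_edge(B, A). Edges now: 1
Op 2: add_edge(A, C). Edges now: 2
Op 3: add_edge(B, D). Edges now: 3
Op 4: add_edge(B, C). Edges now: 4
Op 5: add_edge(D, C). Edges now: 5
Op 6: add_edge(D, A). Edges now: 6
Compute levels (Kahn BFS):
  sources (in-degree 0): B
  process B: level=0
    B->A: in-degree(A)=1, level(A)>=1
    B->C: in-degree(C)=2, level(C)>=1
    B->D: in-degree(D)=0, level(D)=1, enqueue
  process D: level=1
    D->A: in-degree(A)=0, level(A)=2, enqueue
    D->C: in-degree(C)=1, level(C)>=2
  process A: level=2
    A->C: in-degree(C)=0, level(C)=3, enqueue
  process C: level=3
All levels: A:2, B:0, C:3, D:1

Answer: A:2, B:0, C:3, D:1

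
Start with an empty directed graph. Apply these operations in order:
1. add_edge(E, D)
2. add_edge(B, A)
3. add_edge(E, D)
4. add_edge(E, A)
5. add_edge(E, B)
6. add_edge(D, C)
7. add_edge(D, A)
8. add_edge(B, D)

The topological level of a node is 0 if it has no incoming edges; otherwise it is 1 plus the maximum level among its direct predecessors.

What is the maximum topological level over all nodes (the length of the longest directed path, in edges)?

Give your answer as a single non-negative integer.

Answer: 3

Derivation:
Op 1: add_edge(E, D). Edges now: 1
Op 2: add_edge(B, A). Edges now: 2
Op 3: add_edge(E, D) (duplicate, no change). Edges now: 2
Op 4: add_edge(E, A). Edges now: 3
Op 5: add_edge(E, B). Edges now: 4
Op 6: add_edge(D, C). Edges now: 5
Op 7: add_edge(D, A). Edges now: 6
Op 8: add_edge(B, D). Edges now: 7
Compute levels (Kahn BFS):
  sources (in-degree 0): E
  process E: level=0
    E->A: in-degree(A)=2, level(A)>=1
    E->B: in-degree(B)=0, level(B)=1, enqueue
    E->D: in-degree(D)=1, level(D)>=1
  process B: level=1
    B->A: in-degree(A)=1, level(A)>=2
    B->D: in-degree(D)=0, level(D)=2, enqueue
  process D: level=2
    D->A: in-degree(A)=0, level(A)=3, enqueue
    D->C: in-degree(C)=0, level(C)=3, enqueue
  process A: level=3
  process C: level=3
All levels: A:3, B:1, C:3, D:2, E:0
max level = 3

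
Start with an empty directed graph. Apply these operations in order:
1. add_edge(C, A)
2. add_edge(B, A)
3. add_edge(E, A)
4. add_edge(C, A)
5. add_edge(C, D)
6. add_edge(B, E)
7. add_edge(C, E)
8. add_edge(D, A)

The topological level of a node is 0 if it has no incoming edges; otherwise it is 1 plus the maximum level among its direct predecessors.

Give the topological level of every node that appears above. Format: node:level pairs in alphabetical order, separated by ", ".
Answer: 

Answer: A:2, B:0, C:0, D:1, E:1

Derivation:
Op 1: add_edge(C, A). Edges now: 1
Op 2: add_edge(B, A). Edges now: 2
Op 3: add_edge(E, A). Edges now: 3
Op 4: add_edge(C, A) (duplicate, no change). Edges now: 3
Op 5: add_edge(C, D). Edges now: 4
Op 6: add_edge(B, E). Edges now: 5
Op 7: add_edge(C, E). Edges now: 6
Op 8: add_edge(D, A). Edges now: 7
Compute levels (Kahn BFS):
  sources (in-degree 0): B, C
  process B: level=0
    B->A: in-degree(A)=3, level(A)>=1
    B->E: in-degree(E)=1, level(E)>=1
  process C: level=0
    C->A: in-degree(A)=2, level(A)>=1
    C->D: in-degree(D)=0, level(D)=1, enqueue
    C->E: in-degree(E)=0, level(E)=1, enqueue
  process D: level=1
    D->A: in-degree(A)=1, level(A)>=2
  process E: level=1
    E->A: in-degree(A)=0, level(A)=2, enqueue
  process A: level=2
All levels: A:2, B:0, C:0, D:1, E:1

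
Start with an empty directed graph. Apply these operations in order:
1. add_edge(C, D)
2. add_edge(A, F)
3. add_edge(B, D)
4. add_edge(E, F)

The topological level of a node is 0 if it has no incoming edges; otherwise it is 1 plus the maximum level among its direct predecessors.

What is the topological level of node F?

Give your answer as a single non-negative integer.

Op 1: add_edge(C, D). Edges now: 1
Op 2: add_edge(A, F). Edges now: 2
Op 3: add_edge(B, D). Edges now: 3
Op 4: add_edge(E, F). Edges now: 4
Compute levels (Kahn BFS):
  sources (in-degree 0): A, B, C, E
  process A: level=0
    A->F: in-degree(F)=1, level(F)>=1
  process B: level=0
    B->D: in-degree(D)=1, level(D)>=1
  process C: level=0
    C->D: in-degree(D)=0, level(D)=1, enqueue
  process E: level=0
    E->F: in-degree(F)=0, level(F)=1, enqueue
  process D: level=1
  process F: level=1
All levels: A:0, B:0, C:0, D:1, E:0, F:1
level(F) = 1

Answer: 1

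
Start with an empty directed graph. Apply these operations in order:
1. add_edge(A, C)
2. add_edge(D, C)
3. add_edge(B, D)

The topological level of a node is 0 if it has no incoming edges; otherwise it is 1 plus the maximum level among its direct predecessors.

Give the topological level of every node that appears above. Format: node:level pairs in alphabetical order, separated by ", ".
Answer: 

Op 1: add_edge(A, C). Edges now: 1
Op 2: add_edge(D, C). Edges now: 2
Op 3: add_edge(B, D). Edges now: 3
Compute levels (Kahn BFS):
  sources (in-degree 0): A, B
  process A: level=0
    A->C: in-degree(C)=1, level(C)>=1
  process B: level=0
    B->D: in-degree(D)=0, level(D)=1, enqueue
  process D: level=1
    D->C: in-degree(C)=0, level(C)=2, enqueue
  process C: level=2
All levels: A:0, B:0, C:2, D:1

Answer: A:0, B:0, C:2, D:1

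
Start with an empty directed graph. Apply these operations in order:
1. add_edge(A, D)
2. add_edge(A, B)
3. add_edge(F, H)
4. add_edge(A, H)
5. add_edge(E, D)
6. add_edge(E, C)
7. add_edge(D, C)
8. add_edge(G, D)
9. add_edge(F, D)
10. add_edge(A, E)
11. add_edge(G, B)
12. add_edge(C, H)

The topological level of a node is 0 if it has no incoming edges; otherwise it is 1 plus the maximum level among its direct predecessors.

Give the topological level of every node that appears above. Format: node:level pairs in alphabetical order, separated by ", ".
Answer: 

Op 1: add_edge(A, D). Edges now: 1
Op 2: add_edge(A, B). Edges now: 2
Op 3: add_edge(F, H). Edges now: 3
Op 4: add_edge(A, H). Edges now: 4
Op 5: add_edge(E, D). Edges now: 5
Op 6: add_edge(E, C). Edges now: 6
Op 7: add_edge(D, C). Edges now: 7
Op 8: add_edge(G, D). Edges now: 8
Op 9: add_edge(F, D). Edges now: 9
Op 10: add_edge(A, E). Edges now: 10
Op 11: add_edge(G, B). Edges now: 11
Op 12: add_edge(C, H). Edges now: 12
Compute levels (Kahn BFS):
  sources (in-degree 0): A, F, G
  process A: level=0
    A->B: in-degree(B)=1, level(B)>=1
    A->D: in-degree(D)=3, level(D)>=1
    A->E: in-degree(E)=0, level(E)=1, enqueue
    A->H: in-degree(H)=2, level(H)>=1
  process F: level=0
    F->D: in-degree(D)=2, level(D)>=1
    F->H: in-degree(H)=1, level(H)>=1
  process G: level=0
    G->B: in-degree(B)=0, level(B)=1, enqueue
    G->D: in-degree(D)=1, level(D)>=1
  process E: level=1
    E->C: in-degree(C)=1, level(C)>=2
    E->D: in-degree(D)=0, level(D)=2, enqueue
  process B: level=1
  process D: level=2
    D->C: in-degree(C)=0, level(C)=3, enqueue
  process C: level=3
    C->H: in-degree(H)=0, level(H)=4, enqueue
  process H: level=4
All levels: A:0, B:1, C:3, D:2, E:1, F:0, G:0, H:4

Answer: A:0, B:1, C:3, D:2, E:1, F:0, G:0, H:4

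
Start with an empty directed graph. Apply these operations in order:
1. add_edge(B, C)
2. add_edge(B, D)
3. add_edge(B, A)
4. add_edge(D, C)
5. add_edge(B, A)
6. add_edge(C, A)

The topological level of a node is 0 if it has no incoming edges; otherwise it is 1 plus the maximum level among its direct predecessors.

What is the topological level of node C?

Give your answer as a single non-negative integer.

Answer: 2

Derivation:
Op 1: add_edge(B, C). Edges now: 1
Op 2: add_edge(B, D). Edges now: 2
Op 3: add_edge(B, A). Edges now: 3
Op 4: add_edge(D, C). Edges now: 4
Op 5: add_edge(B, A) (duplicate, no change). Edges now: 4
Op 6: add_edge(C, A). Edges now: 5
Compute levels (Kahn BFS):
  sources (in-degree 0): B
  process B: level=0
    B->A: in-degree(A)=1, level(A)>=1
    B->C: in-degree(C)=1, level(C)>=1
    B->D: in-degree(D)=0, level(D)=1, enqueue
  process D: level=1
    D->C: in-degree(C)=0, level(C)=2, enqueue
  process C: level=2
    C->A: in-degree(A)=0, level(A)=3, enqueue
  process A: level=3
All levels: A:3, B:0, C:2, D:1
level(C) = 2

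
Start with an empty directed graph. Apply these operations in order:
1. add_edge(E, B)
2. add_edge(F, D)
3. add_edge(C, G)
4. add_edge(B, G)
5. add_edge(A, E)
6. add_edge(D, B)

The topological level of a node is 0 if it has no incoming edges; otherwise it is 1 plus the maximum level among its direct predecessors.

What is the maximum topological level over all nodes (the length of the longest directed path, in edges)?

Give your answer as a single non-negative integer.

Op 1: add_edge(E, B). Edges now: 1
Op 2: add_edge(F, D). Edges now: 2
Op 3: add_edge(C, G). Edges now: 3
Op 4: add_edge(B, G). Edges now: 4
Op 5: add_edge(A, E). Edges now: 5
Op 6: add_edge(D, B). Edges now: 6
Compute levels (Kahn BFS):
  sources (in-degree 0): A, C, F
  process A: level=0
    A->E: in-degree(E)=0, level(E)=1, enqueue
  process C: level=0
    C->G: in-degree(G)=1, level(G)>=1
  process F: level=0
    F->D: in-degree(D)=0, level(D)=1, enqueue
  process E: level=1
    E->B: in-degree(B)=1, level(B)>=2
  process D: level=1
    D->B: in-degree(B)=0, level(B)=2, enqueue
  process B: level=2
    B->G: in-degree(G)=0, level(G)=3, enqueue
  process G: level=3
All levels: A:0, B:2, C:0, D:1, E:1, F:0, G:3
max level = 3

Answer: 3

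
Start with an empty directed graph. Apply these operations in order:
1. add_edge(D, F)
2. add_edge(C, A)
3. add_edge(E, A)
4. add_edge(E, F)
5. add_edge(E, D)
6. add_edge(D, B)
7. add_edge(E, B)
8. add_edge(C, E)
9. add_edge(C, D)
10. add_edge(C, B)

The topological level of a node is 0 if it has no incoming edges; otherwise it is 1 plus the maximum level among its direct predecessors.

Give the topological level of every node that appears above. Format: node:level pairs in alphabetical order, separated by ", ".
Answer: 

Answer: A:2, B:3, C:0, D:2, E:1, F:3

Derivation:
Op 1: add_edge(D, F). Edges now: 1
Op 2: add_edge(C, A). Edges now: 2
Op 3: add_edge(E, A). Edges now: 3
Op 4: add_edge(E, F). Edges now: 4
Op 5: add_edge(E, D). Edges now: 5
Op 6: add_edge(D, B). Edges now: 6
Op 7: add_edge(E, B). Edges now: 7
Op 8: add_edge(C, E). Edges now: 8
Op 9: add_edge(C, D). Edges now: 9
Op 10: add_edge(C, B). Edges now: 10
Compute levels (Kahn BFS):
  sources (in-degree 0): C
  process C: level=0
    C->A: in-degree(A)=1, level(A)>=1
    C->B: in-degree(B)=2, level(B)>=1
    C->D: in-degree(D)=1, level(D)>=1
    C->E: in-degree(E)=0, level(E)=1, enqueue
  process E: level=1
    E->A: in-degree(A)=0, level(A)=2, enqueue
    E->B: in-degree(B)=1, level(B)>=2
    E->D: in-degree(D)=0, level(D)=2, enqueue
    E->F: in-degree(F)=1, level(F)>=2
  process A: level=2
  process D: level=2
    D->B: in-degree(B)=0, level(B)=3, enqueue
    D->F: in-degree(F)=0, level(F)=3, enqueue
  process B: level=3
  process F: level=3
All levels: A:2, B:3, C:0, D:2, E:1, F:3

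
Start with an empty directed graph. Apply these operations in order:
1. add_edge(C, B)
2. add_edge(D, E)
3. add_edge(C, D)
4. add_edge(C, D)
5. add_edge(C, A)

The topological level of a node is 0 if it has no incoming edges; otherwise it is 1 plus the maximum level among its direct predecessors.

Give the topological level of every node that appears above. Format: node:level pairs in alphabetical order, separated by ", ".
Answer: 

Op 1: add_edge(C, B). Edges now: 1
Op 2: add_edge(D, E). Edges now: 2
Op 3: add_edge(C, D). Edges now: 3
Op 4: add_edge(C, D) (duplicate, no change). Edges now: 3
Op 5: add_edge(C, A). Edges now: 4
Compute levels (Kahn BFS):
  sources (in-degree 0): C
  process C: level=0
    C->A: in-degree(A)=0, level(A)=1, enqueue
    C->B: in-degree(B)=0, level(B)=1, enqueue
    C->D: in-degree(D)=0, level(D)=1, enqueue
  process A: level=1
  process B: level=1
  process D: level=1
    D->E: in-degree(E)=0, level(E)=2, enqueue
  process E: level=2
All levels: A:1, B:1, C:0, D:1, E:2

Answer: A:1, B:1, C:0, D:1, E:2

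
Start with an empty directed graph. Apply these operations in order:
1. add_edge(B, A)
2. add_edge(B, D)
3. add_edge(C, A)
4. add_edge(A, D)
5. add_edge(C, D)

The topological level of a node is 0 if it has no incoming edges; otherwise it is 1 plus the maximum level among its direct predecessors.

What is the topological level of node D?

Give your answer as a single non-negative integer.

Answer: 2

Derivation:
Op 1: add_edge(B, A). Edges now: 1
Op 2: add_edge(B, D). Edges now: 2
Op 3: add_edge(C, A). Edges now: 3
Op 4: add_edge(A, D). Edges now: 4
Op 5: add_edge(C, D). Edges now: 5
Compute levels (Kahn BFS):
  sources (in-degree 0): B, C
  process B: level=0
    B->A: in-degree(A)=1, level(A)>=1
    B->D: in-degree(D)=2, level(D)>=1
  process C: level=0
    C->A: in-degree(A)=0, level(A)=1, enqueue
    C->D: in-degree(D)=1, level(D)>=1
  process A: level=1
    A->D: in-degree(D)=0, level(D)=2, enqueue
  process D: level=2
All levels: A:1, B:0, C:0, D:2
level(D) = 2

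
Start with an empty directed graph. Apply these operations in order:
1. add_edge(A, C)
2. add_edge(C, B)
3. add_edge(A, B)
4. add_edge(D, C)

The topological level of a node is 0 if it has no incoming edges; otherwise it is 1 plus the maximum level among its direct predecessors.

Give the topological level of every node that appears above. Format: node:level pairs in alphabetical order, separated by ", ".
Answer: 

Op 1: add_edge(A, C). Edges now: 1
Op 2: add_edge(C, B). Edges now: 2
Op 3: add_edge(A, B). Edges now: 3
Op 4: add_edge(D, C). Edges now: 4
Compute levels (Kahn BFS):
  sources (in-degree 0): A, D
  process A: level=0
    A->B: in-degree(B)=1, level(B)>=1
    A->C: in-degree(C)=1, level(C)>=1
  process D: level=0
    D->C: in-degree(C)=0, level(C)=1, enqueue
  process C: level=1
    C->B: in-degree(B)=0, level(B)=2, enqueue
  process B: level=2
All levels: A:0, B:2, C:1, D:0

Answer: A:0, B:2, C:1, D:0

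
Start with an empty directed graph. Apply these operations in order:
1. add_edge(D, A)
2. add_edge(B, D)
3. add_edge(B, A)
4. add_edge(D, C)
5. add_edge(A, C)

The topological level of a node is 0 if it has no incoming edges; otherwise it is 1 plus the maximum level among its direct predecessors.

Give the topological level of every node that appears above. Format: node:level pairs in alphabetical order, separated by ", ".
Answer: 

Answer: A:2, B:0, C:3, D:1

Derivation:
Op 1: add_edge(D, A). Edges now: 1
Op 2: add_edge(B, D). Edges now: 2
Op 3: add_edge(B, A). Edges now: 3
Op 4: add_edge(D, C). Edges now: 4
Op 5: add_edge(A, C). Edges now: 5
Compute levels (Kahn BFS):
  sources (in-degree 0): B
  process B: level=0
    B->A: in-degree(A)=1, level(A)>=1
    B->D: in-degree(D)=0, level(D)=1, enqueue
  process D: level=1
    D->A: in-degree(A)=0, level(A)=2, enqueue
    D->C: in-degree(C)=1, level(C)>=2
  process A: level=2
    A->C: in-degree(C)=0, level(C)=3, enqueue
  process C: level=3
All levels: A:2, B:0, C:3, D:1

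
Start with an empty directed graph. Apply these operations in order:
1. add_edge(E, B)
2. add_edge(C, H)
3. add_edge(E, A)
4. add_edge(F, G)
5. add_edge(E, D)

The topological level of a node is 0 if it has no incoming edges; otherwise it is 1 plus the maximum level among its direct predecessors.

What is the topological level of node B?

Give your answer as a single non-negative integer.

Op 1: add_edge(E, B). Edges now: 1
Op 2: add_edge(C, H). Edges now: 2
Op 3: add_edge(E, A). Edges now: 3
Op 4: add_edge(F, G). Edges now: 4
Op 5: add_edge(E, D). Edges now: 5
Compute levels (Kahn BFS):
  sources (in-degree 0): C, E, F
  process C: level=0
    C->H: in-degree(H)=0, level(H)=1, enqueue
  process E: level=0
    E->A: in-degree(A)=0, level(A)=1, enqueue
    E->B: in-degree(B)=0, level(B)=1, enqueue
    E->D: in-degree(D)=0, level(D)=1, enqueue
  process F: level=0
    F->G: in-degree(G)=0, level(G)=1, enqueue
  process H: level=1
  process A: level=1
  process B: level=1
  process D: level=1
  process G: level=1
All levels: A:1, B:1, C:0, D:1, E:0, F:0, G:1, H:1
level(B) = 1

Answer: 1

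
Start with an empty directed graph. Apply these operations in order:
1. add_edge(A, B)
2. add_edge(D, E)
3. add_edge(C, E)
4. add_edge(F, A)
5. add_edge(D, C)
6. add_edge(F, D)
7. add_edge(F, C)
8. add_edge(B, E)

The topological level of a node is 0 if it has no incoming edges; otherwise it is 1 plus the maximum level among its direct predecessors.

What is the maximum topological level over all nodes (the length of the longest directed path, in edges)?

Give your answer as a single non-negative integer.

Answer: 3

Derivation:
Op 1: add_edge(A, B). Edges now: 1
Op 2: add_edge(D, E). Edges now: 2
Op 3: add_edge(C, E). Edges now: 3
Op 4: add_edge(F, A). Edges now: 4
Op 5: add_edge(D, C). Edges now: 5
Op 6: add_edge(F, D). Edges now: 6
Op 7: add_edge(F, C). Edges now: 7
Op 8: add_edge(B, E). Edges now: 8
Compute levels (Kahn BFS):
  sources (in-degree 0): F
  process F: level=0
    F->A: in-degree(A)=0, level(A)=1, enqueue
    F->C: in-degree(C)=1, level(C)>=1
    F->D: in-degree(D)=0, level(D)=1, enqueue
  process A: level=1
    A->B: in-degree(B)=0, level(B)=2, enqueue
  process D: level=1
    D->C: in-degree(C)=0, level(C)=2, enqueue
    D->E: in-degree(E)=2, level(E)>=2
  process B: level=2
    B->E: in-degree(E)=1, level(E)>=3
  process C: level=2
    C->E: in-degree(E)=0, level(E)=3, enqueue
  process E: level=3
All levels: A:1, B:2, C:2, D:1, E:3, F:0
max level = 3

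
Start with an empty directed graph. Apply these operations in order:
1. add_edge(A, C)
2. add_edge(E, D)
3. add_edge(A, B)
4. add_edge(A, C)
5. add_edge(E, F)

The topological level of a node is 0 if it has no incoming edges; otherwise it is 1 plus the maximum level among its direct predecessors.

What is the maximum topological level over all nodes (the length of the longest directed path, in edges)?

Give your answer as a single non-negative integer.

Op 1: add_edge(A, C). Edges now: 1
Op 2: add_edge(E, D). Edges now: 2
Op 3: add_edge(A, B). Edges now: 3
Op 4: add_edge(A, C) (duplicate, no change). Edges now: 3
Op 5: add_edge(E, F). Edges now: 4
Compute levels (Kahn BFS):
  sources (in-degree 0): A, E
  process A: level=0
    A->B: in-degree(B)=0, level(B)=1, enqueue
    A->C: in-degree(C)=0, level(C)=1, enqueue
  process E: level=0
    E->D: in-degree(D)=0, level(D)=1, enqueue
    E->F: in-degree(F)=0, level(F)=1, enqueue
  process B: level=1
  process C: level=1
  process D: level=1
  process F: level=1
All levels: A:0, B:1, C:1, D:1, E:0, F:1
max level = 1

Answer: 1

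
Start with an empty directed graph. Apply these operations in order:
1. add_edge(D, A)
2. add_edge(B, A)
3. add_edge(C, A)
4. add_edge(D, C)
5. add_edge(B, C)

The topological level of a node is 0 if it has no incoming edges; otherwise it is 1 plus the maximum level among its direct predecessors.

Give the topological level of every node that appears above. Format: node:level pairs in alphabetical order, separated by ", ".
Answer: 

Op 1: add_edge(D, A). Edges now: 1
Op 2: add_edge(B, A). Edges now: 2
Op 3: add_edge(C, A). Edges now: 3
Op 4: add_edge(D, C). Edges now: 4
Op 5: add_edge(B, C). Edges now: 5
Compute levels (Kahn BFS):
  sources (in-degree 0): B, D
  process B: level=0
    B->A: in-degree(A)=2, level(A)>=1
    B->C: in-degree(C)=1, level(C)>=1
  process D: level=0
    D->A: in-degree(A)=1, level(A)>=1
    D->C: in-degree(C)=0, level(C)=1, enqueue
  process C: level=1
    C->A: in-degree(A)=0, level(A)=2, enqueue
  process A: level=2
All levels: A:2, B:0, C:1, D:0

Answer: A:2, B:0, C:1, D:0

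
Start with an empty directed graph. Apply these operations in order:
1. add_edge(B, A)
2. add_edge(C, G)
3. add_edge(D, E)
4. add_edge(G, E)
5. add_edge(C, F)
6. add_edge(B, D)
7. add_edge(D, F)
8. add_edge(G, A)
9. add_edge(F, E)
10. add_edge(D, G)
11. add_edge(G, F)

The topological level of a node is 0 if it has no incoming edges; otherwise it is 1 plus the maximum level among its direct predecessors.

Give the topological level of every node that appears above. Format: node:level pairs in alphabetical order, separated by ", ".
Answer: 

Op 1: add_edge(B, A). Edges now: 1
Op 2: add_edge(C, G). Edges now: 2
Op 3: add_edge(D, E). Edges now: 3
Op 4: add_edge(G, E). Edges now: 4
Op 5: add_edge(C, F). Edges now: 5
Op 6: add_edge(B, D). Edges now: 6
Op 7: add_edge(D, F). Edges now: 7
Op 8: add_edge(G, A). Edges now: 8
Op 9: add_edge(F, E). Edges now: 9
Op 10: add_edge(D, G). Edges now: 10
Op 11: add_edge(G, F). Edges now: 11
Compute levels (Kahn BFS):
  sources (in-degree 0): B, C
  process B: level=0
    B->A: in-degree(A)=1, level(A)>=1
    B->D: in-degree(D)=0, level(D)=1, enqueue
  process C: level=0
    C->F: in-degree(F)=2, level(F)>=1
    C->G: in-degree(G)=1, level(G)>=1
  process D: level=1
    D->E: in-degree(E)=2, level(E)>=2
    D->F: in-degree(F)=1, level(F)>=2
    D->G: in-degree(G)=0, level(G)=2, enqueue
  process G: level=2
    G->A: in-degree(A)=0, level(A)=3, enqueue
    G->E: in-degree(E)=1, level(E)>=3
    G->F: in-degree(F)=0, level(F)=3, enqueue
  process A: level=3
  process F: level=3
    F->E: in-degree(E)=0, level(E)=4, enqueue
  process E: level=4
All levels: A:3, B:0, C:0, D:1, E:4, F:3, G:2

Answer: A:3, B:0, C:0, D:1, E:4, F:3, G:2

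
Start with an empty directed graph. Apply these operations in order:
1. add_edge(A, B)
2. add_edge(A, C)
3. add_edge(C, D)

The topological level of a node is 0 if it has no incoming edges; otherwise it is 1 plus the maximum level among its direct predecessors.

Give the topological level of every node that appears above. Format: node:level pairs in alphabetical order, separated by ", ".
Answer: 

Op 1: add_edge(A, B). Edges now: 1
Op 2: add_edge(A, C). Edges now: 2
Op 3: add_edge(C, D). Edges now: 3
Compute levels (Kahn BFS):
  sources (in-degree 0): A
  process A: level=0
    A->B: in-degree(B)=0, level(B)=1, enqueue
    A->C: in-degree(C)=0, level(C)=1, enqueue
  process B: level=1
  process C: level=1
    C->D: in-degree(D)=0, level(D)=2, enqueue
  process D: level=2
All levels: A:0, B:1, C:1, D:2

Answer: A:0, B:1, C:1, D:2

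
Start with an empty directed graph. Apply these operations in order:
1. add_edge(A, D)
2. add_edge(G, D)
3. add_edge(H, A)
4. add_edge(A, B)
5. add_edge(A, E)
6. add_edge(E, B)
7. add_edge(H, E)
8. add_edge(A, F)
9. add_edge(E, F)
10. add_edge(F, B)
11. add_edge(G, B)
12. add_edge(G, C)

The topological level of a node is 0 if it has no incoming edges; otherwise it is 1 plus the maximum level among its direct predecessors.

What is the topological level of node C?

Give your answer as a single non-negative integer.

Answer: 1

Derivation:
Op 1: add_edge(A, D). Edges now: 1
Op 2: add_edge(G, D). Edges now: 2
Op 3: add_edge(H, A). Edges now: 3
Op 4: add_edge(A, B). Edges now: 4
Op 5: add_edge(A, E). Edges now: 5
Op 6: add_edge(E, B). Edges now: 6
Op 7: add_edge(H, E). Edges now: 7
Op 8: add_edge(A, F). Edges now: 8
Op 9: add_edge(E, F). Edges now: 9
Op 10: add_edge(F, B). Edges now: 10
Op 11: add_edge(G, B). Edges now: 11
Op 12: add_edge(G, C). Edges now: 12
Compute levels (Kahn BFS):
  sources (in-degree 0): G, H
  process G: level=0
    G->B: in-degree(B)=3, level(B)>=1
    G->C: in-degree(C)=0, level(C)=1, enqueue
    G->D: in-degree(D)=1, level(D)>=1
  process H: level=0
    H->A: in-degree(A)=0, level(A)=1, enqueue
    H->E: in-degree(E)=1, level(E)>=1
  process C: level=1
  process A: level=1
    A->B: in-degree(B)=2, level(B)>=2
    A->D: in-degree(D)=0, level(D)=2, enqueue
    A->E: in-degree(E)=0, level(E)=2, enqueue
    A->F: in-degree(F)=1, level(F)>=2
  process D: level=2
  process E: level=2
    E->B: in-degree(B)=1, level(B)>=3
    E->F: in-degree(F)=0, level(F)=3, enqueue
  process F: level=3
    F->B: in-degree(B)=0, level(B)=4, enqueue
  process B: level=4
All levels: A:1, B:4, C:1, D:2, E:2, F:3, G:0, H:0
level(C) = 1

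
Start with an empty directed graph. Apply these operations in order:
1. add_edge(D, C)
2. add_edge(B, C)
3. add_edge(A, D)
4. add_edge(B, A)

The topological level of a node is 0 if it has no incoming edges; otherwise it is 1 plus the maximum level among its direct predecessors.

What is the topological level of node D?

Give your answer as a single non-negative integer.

Op 1: add_edge(D, C). Edges now: 1
Op 2: add_edge(B, C). Edges now: 2
Op 3: add_edge(A, D). Edges now: 3
Op 4: add_edge(B, A). Edges now: 4
Compute levels (Kahn BFS):
  sources (in-degree 0): B
  process B: level=0
    B->A: in-degree(A)=0, level(A)=1, enqueue
    B->C: in-degree(C)=1, level(C)>=1
  process A: level=1
    A->D: in-degree(D)=0, level(D)=2, enqueue
  process D: level=2
    D->C: in-degree(C)=0, level(C)=3, enqueue
  process C: level=3
All levels: A:1, B:0, C:3, D:2
level(D) = 2

Answer: 2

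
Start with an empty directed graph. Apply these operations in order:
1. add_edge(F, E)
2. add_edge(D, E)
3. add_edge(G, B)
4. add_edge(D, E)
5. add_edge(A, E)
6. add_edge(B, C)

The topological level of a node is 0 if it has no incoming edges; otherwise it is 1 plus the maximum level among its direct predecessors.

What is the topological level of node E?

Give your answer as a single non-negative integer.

Answer: 1

Derivation:
Op 1: add_edge(F, E). Edges now: 1
Op 2: add_edge(D, E). Edges now: 2
Op 3: add_edge(G, B). Edges now: 3
Op 4: add_edge(D, E) (duplicate, no change). Edges now: 3
Op 5: add_edge(A, E). Edges now: 4
Op 6: add_edge(B, C). Edges now: 5
Compute levels (Kahn BFS):
  sources (in-degree 0): A, D, F, G
  process A: level=0
    A->E: in-degree(E)=2, level(E)>=1
  process D: level=0
    D->E: in-degree(E)=1, level(E)>=1
  process F: level=0
    F->E: in-degree(E)=0, level(E)=1, enqueue
  process G: level=0
    G->B: in-degree(B)=0, level(B)=1, enqueue
  process E: level=1
  process B: level=1
    B->C: in-degree(C)=0, level(C)=2, enqueue
  process C: level=2
All levels: A:0, B:1, C:2, D:0, E:1, F:0, G:0
level(E) = 1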